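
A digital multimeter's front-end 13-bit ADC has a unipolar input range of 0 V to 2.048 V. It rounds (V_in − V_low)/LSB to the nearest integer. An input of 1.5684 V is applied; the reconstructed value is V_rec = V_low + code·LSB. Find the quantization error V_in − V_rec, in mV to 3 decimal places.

Step size: 2.048 V ÷ 2^13 = 250.00 µV.
(V_in − V_low)/LSB = (1.5684 − 0)/0.00025 = 6273.6000 → code 6274 (round).
Reconstructed: 1.5685 V.
Difference: -0.0001 V → -0.100 mV.

-0.100 mV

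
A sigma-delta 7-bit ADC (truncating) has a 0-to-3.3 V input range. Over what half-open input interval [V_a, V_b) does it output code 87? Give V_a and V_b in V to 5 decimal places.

[2.24297 V, 2.26875 V)

LSB = 3.3/2^7 = 25.781 mV.
V_a = V_low + 87·LSB = 2.24297 V; V_b = V_low + 88·LSB = 2.26875 V.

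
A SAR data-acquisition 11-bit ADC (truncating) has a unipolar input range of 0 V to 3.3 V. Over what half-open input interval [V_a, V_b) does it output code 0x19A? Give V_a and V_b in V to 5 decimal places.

[0.66064 V, 0.66226 V)

LSB = 3.3/2^11 = 1.611 mV.
Code 0x19A = 410 decimal.
V_a = V_low + 410·LSB = 0.660645 V; V_b = V_low + 411·LSB = 0.662256 V.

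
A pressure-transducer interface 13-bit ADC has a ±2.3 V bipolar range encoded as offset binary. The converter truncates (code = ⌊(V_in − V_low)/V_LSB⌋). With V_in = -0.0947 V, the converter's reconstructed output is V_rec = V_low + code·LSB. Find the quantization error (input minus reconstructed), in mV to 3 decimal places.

One LSB is 4.6 V / 8192 = 0.562 mV.
(V_in − V_low)/LSB = (-0.0947 − (−2.3))/0.000561523 = 3927.3517 → code 3927 (floor).
Code 3927 maps back to (−2.3) + 3927×0.000561523 V = -0.094897461 V.
Difference: 0.000197461 V → 0.197 mV.

0.197 mV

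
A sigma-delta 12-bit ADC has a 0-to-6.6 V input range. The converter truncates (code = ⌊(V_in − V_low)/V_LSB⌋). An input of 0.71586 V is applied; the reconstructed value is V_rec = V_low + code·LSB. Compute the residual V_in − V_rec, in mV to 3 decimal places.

0.430 mV

Step size: 6.6 V ÷ 2^12 = 1.611 mV.
Scaled input = 444.2671 LSBs, so code = 444.
Reconstructed: 0.71542969 V.
Difference: 0.000430312 V → 0.430 mV.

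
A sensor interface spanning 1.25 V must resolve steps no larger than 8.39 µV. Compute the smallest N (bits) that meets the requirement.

18 bits

Number of steps required ≥ 1.25 V / 8.39 µV = 148986.89.
Need 2^N ≥ 148986.89; 2^17 = 131072, 2^18 = 262144.
Minimum N = 18.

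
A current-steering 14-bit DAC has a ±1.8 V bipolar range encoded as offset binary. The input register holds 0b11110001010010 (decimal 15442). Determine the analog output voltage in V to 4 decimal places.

1.5930 V

LSB = 3.6 V / 2^14 = 219.73 µV.
Code 0b11110001010010 = 15442 decimal.
V_out = (−1.8) + 15442 × 0.000219727 V = 1.59302 V.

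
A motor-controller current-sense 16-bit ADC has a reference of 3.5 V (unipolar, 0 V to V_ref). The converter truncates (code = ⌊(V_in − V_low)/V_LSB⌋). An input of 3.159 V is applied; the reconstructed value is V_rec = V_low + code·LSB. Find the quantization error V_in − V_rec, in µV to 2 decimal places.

49.19 µV

Step size: 3.5 V ÷ 2^16 = 53.41 µV.
(3.159 − 0)/5.34058e-05 = 59150.9211; ⌊·⌋ gives code 59150.
Code 59150 maps back to 0 + 59150×5.34058e-05 V = 3.1589508 V.
V_in − V_rec = 4.91943e-05 V = 49.19 µV.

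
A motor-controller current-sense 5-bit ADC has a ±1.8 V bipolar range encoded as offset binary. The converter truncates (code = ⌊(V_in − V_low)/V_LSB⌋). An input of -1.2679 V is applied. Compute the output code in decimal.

Full-scale span = 3.6 V; LSB = 3.6/2^5 = 112.500 mV.
(V_in − V_low)/LSB = (-1.2679 − (−1.8)) / 0.1125 = 4.730.
⌊·⌋(4.730) = 4.

code 4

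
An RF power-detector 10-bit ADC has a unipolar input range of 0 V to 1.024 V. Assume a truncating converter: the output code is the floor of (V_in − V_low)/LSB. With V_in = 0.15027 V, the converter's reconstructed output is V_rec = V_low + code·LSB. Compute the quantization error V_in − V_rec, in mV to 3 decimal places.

0.270 mV

One LSB is 1.024 V / 1024 = 1.000 mV.
(0.15027 − 0)/0.001 = 150.2700; ⌊·⌋ gives code 150.
Reconstructed: 0.15 V.
V_in − V_rec = 0.00027 V = 0.270 mV.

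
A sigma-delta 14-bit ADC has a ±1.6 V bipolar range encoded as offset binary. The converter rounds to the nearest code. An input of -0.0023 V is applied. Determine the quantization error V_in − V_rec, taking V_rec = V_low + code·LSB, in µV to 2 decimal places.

One LSB is 3.2 V / 16384 = 195.31 µV.
(-0.0023 − (−1.6))/0.000195313 = 8180.2240; round gives code 8180.
V_rec = (−1.6) + 8180·0.000195313 = -0.00234375 V.
Difference: 4.375e-05 V → 43.75 µV.

43.75 µV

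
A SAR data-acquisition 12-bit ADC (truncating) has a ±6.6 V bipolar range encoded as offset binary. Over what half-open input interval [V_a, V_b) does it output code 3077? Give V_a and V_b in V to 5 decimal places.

LSB = 13.2/2^12 = 3.223 mV.
V_a = V_low + 3077·LSB = 3.31611 V; V_b = V_low + 3078·LSB = 3.31934 V.

[3.31611 V, 3.31934 V)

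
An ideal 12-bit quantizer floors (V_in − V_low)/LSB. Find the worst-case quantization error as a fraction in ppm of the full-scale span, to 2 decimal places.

Truncating → worst-case error = 1 LSB = V_FS/2^12, so 1e+06/4096 = 244.141 ppm of full scale.

244.14 ppm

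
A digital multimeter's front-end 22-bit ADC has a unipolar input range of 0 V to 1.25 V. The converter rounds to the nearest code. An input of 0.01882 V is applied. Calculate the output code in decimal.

code 63149

LSB = 1.25 V / 4194304 = 0.30 µV.
Input sits at 63149.441 steps above V_low.
So the output code is 63149.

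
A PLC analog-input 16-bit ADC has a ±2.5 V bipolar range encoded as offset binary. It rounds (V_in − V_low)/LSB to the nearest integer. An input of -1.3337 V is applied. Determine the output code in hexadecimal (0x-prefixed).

LSB = 5 V / 65536 = 76.29 µV.
(-1.3337 − (−2.5)) / 7.62939e-05 = 15286.927 LSBs.
Round → code 15287.
In hexadecimal (0x-prefixed): 0x3BB7.

code 0x3BB7 (decimal 15287)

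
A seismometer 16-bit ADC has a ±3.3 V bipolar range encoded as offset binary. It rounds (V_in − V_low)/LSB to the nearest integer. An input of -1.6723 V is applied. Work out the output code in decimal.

With 65536 levels over 6.6 V, one step is 100.71 µV.
(-1.6723 − (−3.3)) / 0.000100708 = 16162.568 LSBs.
round(16162.568) = 16163.

code 16163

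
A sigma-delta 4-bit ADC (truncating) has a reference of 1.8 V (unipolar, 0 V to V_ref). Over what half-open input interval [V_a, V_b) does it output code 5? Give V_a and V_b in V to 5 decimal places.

[0.56250 V, 0.67500 V)

LSB = 1.8/2^4 = 112.500 mV.
V_a = V_low + 5·LSB = 0.5625 V; V_b = V_low + 6·LSB = 0.675 V.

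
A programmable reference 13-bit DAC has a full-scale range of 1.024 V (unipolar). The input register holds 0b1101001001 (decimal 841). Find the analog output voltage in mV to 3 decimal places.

LSB = 1.024 V / 2^13 = 125.00 µV.
Code 0b1101001001 = 841 decimal.
V_out = 0 + 841 × 0.000125 V = 0.105125 V.
= 105.125 mV.

105.125 mV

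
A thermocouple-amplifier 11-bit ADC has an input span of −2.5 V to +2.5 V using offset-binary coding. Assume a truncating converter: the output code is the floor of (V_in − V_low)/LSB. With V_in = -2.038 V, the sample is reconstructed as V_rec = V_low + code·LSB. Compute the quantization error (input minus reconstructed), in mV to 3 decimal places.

One LSB is 5 V / 2048 = 2.441 mV.
(-2.038 − (−2.5))/0.00244141 = 189.2352; ⌊·⌋ gives code 189.
Reconstructed: -2.0385742 V.
Error = -2.038 − (−2.0385742) = 0.000574219 V = 0.574 mV.

0.574 mV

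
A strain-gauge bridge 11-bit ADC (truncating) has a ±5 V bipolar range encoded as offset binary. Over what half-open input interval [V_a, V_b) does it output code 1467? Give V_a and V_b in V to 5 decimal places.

[2.16309 V, 2.16797 V)

LSB = 10/2^11 = 4.883 mV.
V_a = V_low + 1467·LSB = 2.16309 V; V_b = V_low + 1468·LSB = 2.16797 V.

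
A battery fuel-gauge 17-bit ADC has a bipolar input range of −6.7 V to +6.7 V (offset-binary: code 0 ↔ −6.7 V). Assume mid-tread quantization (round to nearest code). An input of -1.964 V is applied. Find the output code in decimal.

code 46325

LSB = 13.4 V / 131072 = 102.23 µV.
(V_in − V_low)/LSB = (-1.964 − (−6.7)) / 0.000102234 = 46325.149.
round(46325.149) = 46325.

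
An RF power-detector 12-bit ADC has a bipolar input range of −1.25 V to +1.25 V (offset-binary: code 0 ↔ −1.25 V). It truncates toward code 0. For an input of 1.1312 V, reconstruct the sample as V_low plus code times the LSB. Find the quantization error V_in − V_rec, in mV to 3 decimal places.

One LSB is 2.5 V / 4096 = 0.610 mV.
(1.1312 − (−1.25))/0.000610352 = 3901.3581; ⌊·⌋ gives code 3901.
Code 3901 maps back to (−1.25) + 3901×0.000610352 V = 1.1309814 V.
Error = 1.1312 − 1.1309814 = 0.000218555 V = 0.219 mV.

0.219 mV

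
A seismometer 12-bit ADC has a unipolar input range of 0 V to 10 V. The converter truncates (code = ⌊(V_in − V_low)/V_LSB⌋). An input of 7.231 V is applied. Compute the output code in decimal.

code 2961

LSB = 10 V / 4096 = 2.441 mV.
(V_in − V_low)/LSB = (7.231 − 0) / 0.00244141 = 2961.818.
Floor → code 2961.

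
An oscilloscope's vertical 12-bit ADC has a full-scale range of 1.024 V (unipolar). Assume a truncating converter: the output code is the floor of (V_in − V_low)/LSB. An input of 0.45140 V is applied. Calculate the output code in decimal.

Full-scale span = 1.024 V; LSB = 1.024/2^12 = 250.00 µV.
(0.45140 − 0) / 0.00025 = 1805.600 LSBs.
So the output code is 1805.

code 1805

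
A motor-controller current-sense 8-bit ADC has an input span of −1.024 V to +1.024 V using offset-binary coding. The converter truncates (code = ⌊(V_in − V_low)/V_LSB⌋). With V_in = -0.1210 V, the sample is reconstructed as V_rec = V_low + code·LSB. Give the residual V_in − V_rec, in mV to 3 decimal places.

7.000 mV

Step size: 2.048 V ÷ 2^8 = 8.000 mV.
(-0.1210 − (−1.024))/0.008 = 112.8750; ⌊·⌋ gives code 112.
V_rec = (−1.024) + 112·0.008 = -0.128 V.
V_in − V_rec = 0.007 V = 7.000 mV.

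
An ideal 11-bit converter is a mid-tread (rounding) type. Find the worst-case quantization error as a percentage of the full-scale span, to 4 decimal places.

0.0244 %

Rounding → worst-case error = ½ LSB = V_FS/2^12, so 100/4096 = 0.0244141 % of full scale.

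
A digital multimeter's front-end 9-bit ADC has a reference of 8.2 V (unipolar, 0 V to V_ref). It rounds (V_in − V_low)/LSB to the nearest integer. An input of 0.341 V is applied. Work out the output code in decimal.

Full-scale span = 8.2 V; LSB = 8.2/2^9 = 16.016 mV.
(0.341 − 0) / 0.0160156 = 21.292 LSBs.
round(21.292) = 21.

code 21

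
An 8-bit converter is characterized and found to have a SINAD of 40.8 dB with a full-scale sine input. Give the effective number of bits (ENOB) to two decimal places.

6.49 bits

ENOB = (SINAD − 1.76) / 6.02 = (40.8 − 1.76)/6.02 = 6.485.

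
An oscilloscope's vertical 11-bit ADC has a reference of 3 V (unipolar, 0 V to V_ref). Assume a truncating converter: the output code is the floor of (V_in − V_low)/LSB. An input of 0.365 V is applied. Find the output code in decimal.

code 249

With 2048 levels over 3 V, one step is 1.465 mV.
Input sits at 249.173 steps above V_low.
So the output code is 249.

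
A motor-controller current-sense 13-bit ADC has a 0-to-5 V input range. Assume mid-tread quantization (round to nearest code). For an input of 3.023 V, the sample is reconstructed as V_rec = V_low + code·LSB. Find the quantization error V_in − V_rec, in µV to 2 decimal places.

One LSB is 5 V / 8192 = 0.610 mV.
Scaled input = 4952.8832 LSBs, so code = 4953.
Reconstructed: 3.0230713 V.
Difference: -7.12891e-05 V → -71.29 µV.

-71.29 µV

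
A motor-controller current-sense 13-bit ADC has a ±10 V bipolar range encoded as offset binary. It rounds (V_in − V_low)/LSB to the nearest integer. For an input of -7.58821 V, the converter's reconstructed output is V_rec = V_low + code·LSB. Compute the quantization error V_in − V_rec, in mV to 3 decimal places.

-0.319 mV

One LSB is 20 V / 8192 = 2.441 mV.
(V_in − V_low)/LSB = (-7.58821 − (−10))/0.00244141 = 987.8692 → code 988 (round).
Code 988 maps back to (−10) + 988×0.00244141 V = -7.5878906 V.
V_in − V_rec = -0.000319375 V = -0.319 mV.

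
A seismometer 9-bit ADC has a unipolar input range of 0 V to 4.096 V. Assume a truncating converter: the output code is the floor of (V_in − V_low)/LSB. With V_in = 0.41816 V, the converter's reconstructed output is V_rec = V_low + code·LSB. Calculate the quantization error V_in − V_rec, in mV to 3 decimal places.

Step size: 4.096 V ÷ 2^9 = 8.000 mV.
(V_in − V_low)/LSB = (0.41816 − 0)/0.008 = 52.2700 → code 52 (floor).
Code 52 maps back to 0 + 52×0.008 V = 0.416 V.
Error = 0.41816 − 0.416 = 0.00216 V = 2.160 mV.

2.160 mV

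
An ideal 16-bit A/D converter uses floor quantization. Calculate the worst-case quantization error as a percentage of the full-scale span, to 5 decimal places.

Truncating → worst-case error = 1 LSB = V_FS/2^16, so 100/65536 = 0.00152588 % of full scale.

0.00153 %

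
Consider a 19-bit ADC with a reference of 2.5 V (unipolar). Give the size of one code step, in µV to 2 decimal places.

4.77 µV

Full-scale span = 2.5 V.
LSB = 2.5 / 2^19 = 2.5 / 524288 = 4.76837e-06 V = 4.77 µV.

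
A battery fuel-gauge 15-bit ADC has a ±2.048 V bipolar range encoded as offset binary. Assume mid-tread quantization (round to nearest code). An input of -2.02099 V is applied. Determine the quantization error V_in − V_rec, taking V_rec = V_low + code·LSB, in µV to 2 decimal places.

LSB = 4.096/2^15 = 125.00 µV.
(-2.02099 − (−2.048))/0.000125 = 216.0800; round gives code 216.
Code 216 maps back to (−2.048) + 216×0.000125 V = -2.021 V.
Error = -2.02099 − (−2.021) = 1e-05 V = 10.00 µV.

10.00 µV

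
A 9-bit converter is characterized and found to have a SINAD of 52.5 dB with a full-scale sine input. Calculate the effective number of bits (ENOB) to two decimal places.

8.43 bits

ENOB = (SINAD − 1.76) / 6.02 = (52.5 − 1.76)/6.02 = 8.429.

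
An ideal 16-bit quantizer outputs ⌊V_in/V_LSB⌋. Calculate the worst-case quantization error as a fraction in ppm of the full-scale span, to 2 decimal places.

Truncating → worst-case error = 1 LSB = V_FS/2^16, so 1e+06/65536 = 15.2588 ppm of full scale.

15.26 ppm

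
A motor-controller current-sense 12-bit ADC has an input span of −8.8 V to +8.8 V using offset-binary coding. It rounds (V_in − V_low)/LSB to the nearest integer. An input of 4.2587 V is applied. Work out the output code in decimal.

code 3039

With 4096 levels over 17.6 V, one step is 4.297 mV.
(4.2587 − (−8.8)) / 0.00429688 = 3039.116 LSBs.
round(3039.116) = 3039.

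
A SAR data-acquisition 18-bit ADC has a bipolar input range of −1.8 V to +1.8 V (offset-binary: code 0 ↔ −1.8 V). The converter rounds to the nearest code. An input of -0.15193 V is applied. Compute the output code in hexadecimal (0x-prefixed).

code 0x1D4C9 (decimal 120009)

LSB = 3.6 V / 262144 = 13.73 µV.
Input sits at 120008.795 steps above V_low.
So the output code is 120009.
In hexadecimal (0x-prefixed): 0x1D4C9.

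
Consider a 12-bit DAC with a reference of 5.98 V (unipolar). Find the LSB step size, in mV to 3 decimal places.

1.460 mV

Full-scale span = 5.98 V.
LSB = 5.98 / 2^12 = 5.98 / 4096 = 0.00145996 V = 1.460 mV.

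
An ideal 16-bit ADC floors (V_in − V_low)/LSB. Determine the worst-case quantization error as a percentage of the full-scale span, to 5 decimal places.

Truncating → worst-case error = 1 LSB = V_FS/2^16, so 100/65536 = 0.00152588 % of full scale.

0.00153 %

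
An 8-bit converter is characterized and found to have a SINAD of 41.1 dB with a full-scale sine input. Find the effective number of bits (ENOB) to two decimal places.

6.53 bits

ENOB = (SINAD − 1.76) / 6.02 = (41.1 − 1.76)/6.02 = 6.535.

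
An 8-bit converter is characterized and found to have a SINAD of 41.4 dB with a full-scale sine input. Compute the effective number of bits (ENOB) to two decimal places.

ENOB = (SINAD − 1.76) / 6.02 = (41.4 − 1.76)/6.02 = 6.585.

6.58 bits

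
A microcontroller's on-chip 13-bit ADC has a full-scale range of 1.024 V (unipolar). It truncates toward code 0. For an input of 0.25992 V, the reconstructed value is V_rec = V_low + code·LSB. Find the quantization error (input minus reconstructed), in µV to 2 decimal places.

45.00 µV

Step size: 1.024 V ÷ 2^13 = 125.00 µV.
(V_in − V_low)/LSB = (0.25992 − 0)/0.000125 = 2079.3600 → code 2079 (floor).
Code 2079 maps back to 0 + 2079×0.000125 V = 0.259875 V.
V_in − V_rec = 4.5e-05 V = 45.00 µV.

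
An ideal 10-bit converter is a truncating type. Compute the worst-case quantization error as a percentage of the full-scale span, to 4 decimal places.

0.0977 %

Truncating → worst-case error = 1 LSB = V_FS/2^10, so 100/1024 = 0.0976562 % of full scale.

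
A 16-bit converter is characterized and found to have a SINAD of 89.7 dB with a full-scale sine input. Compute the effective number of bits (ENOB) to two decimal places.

ENOB = (SINAD − 1.76) / 6.02 = (89.7 − 1.76)/6.02 = 14.608.

14.61 bits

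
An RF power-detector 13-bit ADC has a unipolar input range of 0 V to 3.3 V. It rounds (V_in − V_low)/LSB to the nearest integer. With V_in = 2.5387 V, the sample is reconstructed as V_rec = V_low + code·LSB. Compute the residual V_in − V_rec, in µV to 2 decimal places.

One LSB is 3.3 V / 8192 = 402.83 µV.
(V_in − V_low)/LSB = (2.5387 − 0)/0.000402832 = 6302.1304 → code 6302 (round).
Code 6302 maps back to 0 + 6302×0.000402832 V = 2.5386475 V.
V_in − V_rec = 5.25391e-05 V = 52.54 µV.

52.54 µV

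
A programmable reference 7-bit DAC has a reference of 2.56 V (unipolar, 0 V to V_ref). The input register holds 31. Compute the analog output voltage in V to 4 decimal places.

0.6200 V

LSB = 2.56 V / 2^7 = 20.000 mV.
V_out = 0 + 31 × 0.02 V = 0.62 V.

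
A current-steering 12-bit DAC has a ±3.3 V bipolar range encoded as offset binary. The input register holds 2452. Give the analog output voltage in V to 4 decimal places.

0.6510 V

LSB = 6.6 V / 2^12 = 1.611 mV.
V_out = (−3.3) + 2452 × 0.00161133 V = 0.650977 V.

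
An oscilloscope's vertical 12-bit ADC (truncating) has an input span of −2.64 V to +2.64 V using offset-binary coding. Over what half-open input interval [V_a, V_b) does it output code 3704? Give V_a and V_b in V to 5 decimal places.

[2.13469 V, 2.13598 V)

LSB = 5.28/2^12 = 1.289 mV.
V_a = V_low + 3704·LSB = 2.13469 V; V_b = V_low + 3705·LSB = 2.13598 V.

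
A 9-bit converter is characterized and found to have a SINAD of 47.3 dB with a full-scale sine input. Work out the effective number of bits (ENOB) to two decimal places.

7.56 bits

ENOB = (SINAD − 1.76) / 6.02 = (47.3 − 1.76)/6.02 = 7.565.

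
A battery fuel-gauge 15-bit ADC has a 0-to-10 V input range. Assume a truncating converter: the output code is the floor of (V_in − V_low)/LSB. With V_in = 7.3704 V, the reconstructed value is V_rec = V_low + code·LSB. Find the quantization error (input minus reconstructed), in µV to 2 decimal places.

Step size: 10 V ÷ 2^15 = 305.18 µV.
(7.3704 − 0)/0.000305176 = 24151.3267; ⌊·⌋ gives code 24151.
Code 24151 maps back to 0 + 24151×0.000305176 V = 7.3703003 V.
Difference: 9.9707e-05 V → 99.71 µV.

99.71 µV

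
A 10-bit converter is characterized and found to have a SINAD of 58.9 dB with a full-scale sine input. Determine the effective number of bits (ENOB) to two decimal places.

ENOB = (SINAD − 1.76) / 6.02 = (58.9 − 1.76)/6.02 = 9.492.

9.49 bits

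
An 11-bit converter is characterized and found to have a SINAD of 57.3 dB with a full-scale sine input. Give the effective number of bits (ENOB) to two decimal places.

9.23 bits

ENOB = (SINAD − 1.76) / 6.02 = (57.3 − 1.76)/6.02 = 9.226.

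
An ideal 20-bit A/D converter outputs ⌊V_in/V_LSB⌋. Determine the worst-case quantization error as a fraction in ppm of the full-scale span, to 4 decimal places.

0.9537 ppm

Truncating → worst-case error = 1 LSB = V_FS/2^20, so 1e+06/1048576 = 0.953674 ppm of full scale.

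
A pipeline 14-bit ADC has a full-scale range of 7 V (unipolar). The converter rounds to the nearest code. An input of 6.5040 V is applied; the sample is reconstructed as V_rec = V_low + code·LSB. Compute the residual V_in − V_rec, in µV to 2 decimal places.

LSB = 7/2^14 = 427.25 µV.
(V_in − V_low)/LSB = (6.5040 − 0)/0.000427246 = 15223.0766 → code 15223 (round).
Code 15223 maps back to 0 + 15223×0.000427246 V = 6.5039673 V.
V_in − V_rec = 3.27148e-05 V = 32.71 µV.

32.71 µV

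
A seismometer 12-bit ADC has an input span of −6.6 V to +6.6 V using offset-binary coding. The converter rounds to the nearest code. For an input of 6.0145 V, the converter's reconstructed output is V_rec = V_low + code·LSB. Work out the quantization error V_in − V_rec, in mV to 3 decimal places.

Step size: 13.2 V ÷ 2^12 = 3.223 mV.
(6.0145 − (−6.6))/0.00322266 = 3914.3176; round gives code 3914.
Reconstructed: 6.0134766 V.
Difference: 0.00102344 V → 1.023 mV.

1.023 mV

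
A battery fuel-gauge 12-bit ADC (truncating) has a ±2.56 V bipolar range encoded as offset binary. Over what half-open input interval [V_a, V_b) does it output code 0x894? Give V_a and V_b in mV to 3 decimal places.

[185.000 mV, 186.250 mV)

LSB = 5.12/2^12 = 1.250 mV.
Code 0x894 = 2196 decimal.
V_a = V_low + 2196·LSB = 0.185 V; V_b = V_low + 2197·LSB = 0.18625 V.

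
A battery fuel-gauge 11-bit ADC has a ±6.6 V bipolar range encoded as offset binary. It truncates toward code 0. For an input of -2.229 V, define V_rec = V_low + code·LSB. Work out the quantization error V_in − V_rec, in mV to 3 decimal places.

1.078 mV

Step size: 13.2 V ÷ 2^11 = 6.445 mV.
Scaled input = 678.1673 LSBs, so code = 678.
Reconstructed: -2.2300781 V.
V_in − V_rec = 0.00107813 V = 1.078 mV.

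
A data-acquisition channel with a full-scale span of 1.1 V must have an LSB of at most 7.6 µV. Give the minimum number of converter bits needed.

Number of steps required ≥ 1.1 V / 7.6 µV = 144736.84.
Need 2^N ≥ 144736.84; 2^17 = 131072, 2^18 = 262144.
Minimum N = 18.

18 bits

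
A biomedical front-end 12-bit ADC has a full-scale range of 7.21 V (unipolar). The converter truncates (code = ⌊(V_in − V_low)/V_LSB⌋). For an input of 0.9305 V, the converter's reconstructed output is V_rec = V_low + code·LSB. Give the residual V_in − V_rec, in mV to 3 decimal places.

1.086 mV

One LSB is 7.21 V / 4096 = 1.760 mV.
(0.9305 − 0)/0.00176025 = 528.6169; ⌊·⌋ gives code 528.
Reconstructed: 0.92941406 V.
Difference: 0.00108594 V → 1.086 mV.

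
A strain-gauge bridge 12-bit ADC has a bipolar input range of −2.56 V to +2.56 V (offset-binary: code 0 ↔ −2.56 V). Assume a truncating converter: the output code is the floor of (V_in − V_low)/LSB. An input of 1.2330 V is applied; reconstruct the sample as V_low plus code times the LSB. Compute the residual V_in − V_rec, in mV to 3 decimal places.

LSB = 5.12/2^12 = 1.250 mV.
(V_in − V_low)/LSB = (1.2330 − (−2.56))/0.00125 = 3034.4000 → code 3034 (floor).
Code 3034 maps back to (−2.56) + 3034×0.00125 V = 1.2325 V.
Difference: 0.0005 V → 0.500 mV.

0.500 mV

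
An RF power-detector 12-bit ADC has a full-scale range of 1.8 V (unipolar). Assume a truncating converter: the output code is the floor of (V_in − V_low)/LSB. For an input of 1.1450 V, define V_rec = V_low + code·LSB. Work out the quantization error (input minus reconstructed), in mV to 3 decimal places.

0.225 mV

One LSB is 1.8 V / 4096 = 439.45 µV.
(1.1450 − 0)/0.000439453 = 2605.5111; ⌊·⌋ gives code 2605.
V_rec = 0 + 2605·0.000439453 = 1.1447754 V.
Difference: 0.000224609 V → 0.225 mV.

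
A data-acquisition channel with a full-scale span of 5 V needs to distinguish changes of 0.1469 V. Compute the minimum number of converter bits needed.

Number of steps required ≥ 5 V / 0.1469 V = 34.04.
Need 2^N ≥ 34.04; 2^5 = 32, 2^6 = 64.
Minimum N = 6.

6 bits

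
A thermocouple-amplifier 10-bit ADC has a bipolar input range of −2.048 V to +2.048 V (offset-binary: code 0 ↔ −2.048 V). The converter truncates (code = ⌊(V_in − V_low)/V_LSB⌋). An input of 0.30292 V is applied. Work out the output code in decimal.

With 1024 levels over 4.096 V, one step is 4.000 mV.
(V_in − V_low)/LSB = (0.30292 − (−2.048)) / 0.004 = 587.730.
So the output code is 587.

code 587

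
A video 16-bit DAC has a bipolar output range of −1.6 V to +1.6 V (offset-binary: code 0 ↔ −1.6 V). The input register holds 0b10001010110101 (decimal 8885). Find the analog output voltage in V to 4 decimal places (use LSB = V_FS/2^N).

LSB = 3.2 V / 2^16 = 48.83 µV.
Code 0b10001010110101 = 8885 decimal.
V_out = (−1.6) + 8885 × 4.88281e-05 V = -1.16616 V.

-1.1662 V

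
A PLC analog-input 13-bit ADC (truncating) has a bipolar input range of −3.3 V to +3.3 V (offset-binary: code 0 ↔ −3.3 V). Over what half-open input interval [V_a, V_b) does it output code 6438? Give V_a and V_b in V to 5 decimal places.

[1.88687 V, 1.88767 V)

LSB = 6.6/2^13 = 0.806 mV.
V_a = V_low + 6438·LSB = 1.88687 V; V_b = V_low + 6439·LSB = 1.88767 V.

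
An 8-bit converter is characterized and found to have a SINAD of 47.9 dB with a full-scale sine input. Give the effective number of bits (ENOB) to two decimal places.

ENOB = (SINAD − 1.76) / 6.02 = (47.9 − 1.76)/6.02 = 7.664.

7.66 bits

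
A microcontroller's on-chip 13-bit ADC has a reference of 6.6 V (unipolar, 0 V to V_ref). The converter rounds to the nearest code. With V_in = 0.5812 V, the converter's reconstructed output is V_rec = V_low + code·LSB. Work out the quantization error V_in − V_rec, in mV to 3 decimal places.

Step size: 6.6 V ÷ 2^13 = 0.806 mV.
(0.5812 − 0)/0.000805664 = 721.3925; round gives code 721.
V_rec = 0 + 721·0.000805664 = 0.58088379 V.
Error = 0.5812 − 0.58088379 = 0.000316211 V = 0.316 mV.

0.316 mV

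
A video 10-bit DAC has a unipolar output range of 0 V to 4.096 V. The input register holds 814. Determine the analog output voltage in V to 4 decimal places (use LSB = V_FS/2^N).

3.2560 V

LSB = 4.096 V / 2^10 = 4.000 mV.
V_out = 0 + 814 × 0.004 V = 3.256 V.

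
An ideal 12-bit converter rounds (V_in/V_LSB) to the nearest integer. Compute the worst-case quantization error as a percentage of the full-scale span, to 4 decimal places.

Rounding → worst-case error = ½ LSB = V_FS/2^13, so 100/8192 = 0.012207 % of full scale.

0.0122 %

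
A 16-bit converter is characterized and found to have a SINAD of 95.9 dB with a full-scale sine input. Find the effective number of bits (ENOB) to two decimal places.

ENOB = (SINAD − 1.76) / 6.02 = (95.9 − 1.76)/6.02 = 15.638.

15.64 bits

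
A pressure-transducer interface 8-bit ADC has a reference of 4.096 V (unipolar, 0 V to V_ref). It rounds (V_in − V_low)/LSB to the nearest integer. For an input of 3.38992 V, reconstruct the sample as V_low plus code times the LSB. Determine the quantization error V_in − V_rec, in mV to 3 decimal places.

-2.080 mV

One LSB is 4.096 V / 256 = 16.000 mV.
(V_in − V_low)/LSB = (3.38992 − 0)/0.016 = 211.8700 → code 212 (round).
Reconstructed: 3.392 V.
V_in − V_rec = -0.00208 V = -2.080 mV.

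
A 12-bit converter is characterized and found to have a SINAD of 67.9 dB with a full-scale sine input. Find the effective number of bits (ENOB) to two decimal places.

10.99 bits

ENOB = (SINAD − 1.76) / 6.02 = (67.9 − 1.76)/6.02 = 10.987.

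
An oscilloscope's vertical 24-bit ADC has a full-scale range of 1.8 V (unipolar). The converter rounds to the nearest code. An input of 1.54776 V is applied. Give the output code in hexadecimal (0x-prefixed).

Full-scale span = 1.8 V; LSB = 1.8/2^24 = 0.11 µV.
Input sits at 14426168.798 steps above V_low.
Round → code 14426169.
In hexadecimal (0x-prefixed): 0xDC2039.

code 0xDC2039 (decimal 14426169)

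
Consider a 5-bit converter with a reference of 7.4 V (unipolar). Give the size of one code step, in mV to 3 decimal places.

Full-scale span = 7.4 V.
LSB = 7.4 / 2^5 = 7.4 / 32 = 0.23125 V = 231.250 mV.

231.250 mV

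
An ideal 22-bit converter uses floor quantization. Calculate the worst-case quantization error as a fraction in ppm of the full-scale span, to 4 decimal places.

0.2384 ppm

Truncating → worst-case error = 1 LSB = V_FS/2^22, so 1e+06/4194304 = 0.238419 ppm of full scale.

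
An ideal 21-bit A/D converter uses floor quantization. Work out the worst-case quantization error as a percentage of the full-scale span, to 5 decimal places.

Truncating → worst-case error = 1 LSB = V_FS/2^21, so 100/2097152 = 4.76837e-05 % of full scale.

0.00005 %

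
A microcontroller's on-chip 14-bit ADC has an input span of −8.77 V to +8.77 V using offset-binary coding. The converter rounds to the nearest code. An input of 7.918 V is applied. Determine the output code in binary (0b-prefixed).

LSB = 17.54 V / 16384 = 1.071 mV.
Input sits at 15588.152 steps above V_low.
So the output code is 15588.
In binary (0b-prefixed): 0b11110011100100.

code 0b11110011100100 (decimal 15588)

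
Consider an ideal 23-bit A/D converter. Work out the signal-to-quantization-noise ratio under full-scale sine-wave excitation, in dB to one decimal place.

140.2 dB

SNR ≈ 6.02·N + 1.76 dB = 6.02·23 + 1.76 = 140.22 dB.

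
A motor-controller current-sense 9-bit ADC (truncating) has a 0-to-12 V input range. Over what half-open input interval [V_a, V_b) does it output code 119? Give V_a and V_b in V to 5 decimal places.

LSB = 12/2^9 = 23.438 mV.
V_a = V_low + 119·LSB = 2.78906 V; V_b = V_low + 120·LSB = 2.8125 V.

[2.78906 V, 2.81250 V)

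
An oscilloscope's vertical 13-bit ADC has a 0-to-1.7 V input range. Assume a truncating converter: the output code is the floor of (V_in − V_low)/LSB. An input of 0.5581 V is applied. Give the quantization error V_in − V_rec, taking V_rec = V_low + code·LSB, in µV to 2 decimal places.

One LSB is 1.7 V / 8192 = 207.52 µV.
(0.5581 − 0)/0.00020752 = 2689.3854; ⌊·⌋ gives code 2689.
Reconstructed: 0.55802002 V.
Error = 0.5581 − 0.55802002 = 7.99805e-05 V = 79.98 µV.

79.98 µV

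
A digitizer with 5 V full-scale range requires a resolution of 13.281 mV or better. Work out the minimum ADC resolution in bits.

9 bits

Number of steps required ≥ 5 V / 13.281 mV = 376.48.
Need 2^N ≥ 376.48; 2^8 = 256, 2^9 = 512.
Minimum N = 9.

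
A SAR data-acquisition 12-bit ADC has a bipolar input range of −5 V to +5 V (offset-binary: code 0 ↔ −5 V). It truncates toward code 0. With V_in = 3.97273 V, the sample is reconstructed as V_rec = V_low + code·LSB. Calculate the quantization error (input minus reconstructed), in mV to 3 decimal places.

Step size: 10 V ÷ 2^12 = 2.441 mV.
(V_in − V_low)/LSB = (3.97273 − (−5))/0.00244141 = 3675.2302 → code 3675 (floor).
Reconstructed: 3.972168 V.
Error = 3.97273 − 3.972168 = 0.000562031 V = 0.562 mV.

0.562 mV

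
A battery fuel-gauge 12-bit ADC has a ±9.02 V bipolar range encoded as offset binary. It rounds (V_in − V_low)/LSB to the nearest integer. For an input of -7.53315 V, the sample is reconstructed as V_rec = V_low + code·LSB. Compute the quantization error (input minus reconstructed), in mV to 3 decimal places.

LSB = 18.04/2^12 = 4.404 mV.
(-7.53315 − (−9.02))/0.0044043 = 337.5908; round gives code 338.
Reconstructed: -7.5313477 V.
V_in − V_rec = -0.00180234 V = -1.802 mV.

-1.802 mV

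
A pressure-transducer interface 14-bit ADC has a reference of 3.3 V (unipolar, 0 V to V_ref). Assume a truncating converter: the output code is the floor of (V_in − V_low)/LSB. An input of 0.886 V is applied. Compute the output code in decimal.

LSB = 3.3 V / 16384 = 201.42 µV.
(0.886 − 0) / 0.000201416 = 4398.856 LSBs.
⌊·⌋(4398.856) = 4398.

code 4398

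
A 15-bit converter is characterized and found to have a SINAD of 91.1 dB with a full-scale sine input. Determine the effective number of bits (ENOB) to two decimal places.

ENOB = (SINAD − 1.76) / 6.02 = (91.1 − 1.76)/6.02 = 14.841.

14.84 bits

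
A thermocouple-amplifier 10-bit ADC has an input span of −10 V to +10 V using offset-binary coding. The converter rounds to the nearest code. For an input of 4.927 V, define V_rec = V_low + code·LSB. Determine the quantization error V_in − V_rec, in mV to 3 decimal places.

Step size: 20 V ÷ 2^10 = 19.531 mV.
(4.927 − (−10))/0.0195312 = 764.2624; round gives code 764.
V_rec = (−10) + 764·0.0195312 = 4.921875 V.
Error = 4.927 − 4.921875 = 0.005125 V = 5.125 mV.

5.125 mV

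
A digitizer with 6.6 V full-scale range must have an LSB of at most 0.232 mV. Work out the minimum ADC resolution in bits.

Number of steps required ≥ 6.6 V / 0.232 mV = 28448.28.
Need 2^N ≥ 28448.28; 2^14 = 16384, 2^15 = 32768.
Minimum N = 15.

15 bits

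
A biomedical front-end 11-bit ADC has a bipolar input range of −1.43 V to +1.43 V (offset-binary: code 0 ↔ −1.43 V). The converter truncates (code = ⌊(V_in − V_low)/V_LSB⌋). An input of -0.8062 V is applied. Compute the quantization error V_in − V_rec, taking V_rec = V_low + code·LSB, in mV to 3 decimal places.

LSB = 2.86/2^11 = 1.396 mV.
(V_in − V_low)/LSB = (-0.8062 − (−1.43))/0.00139648 = 446.6931 → code 446 (floor).
V_rec = (−1.43) + 446·0.00139648 = -0.80716797 V.
Error = -0.8062 − (−0.80716797) = 0.000967969 V = 0.968 mV.

0.968 mV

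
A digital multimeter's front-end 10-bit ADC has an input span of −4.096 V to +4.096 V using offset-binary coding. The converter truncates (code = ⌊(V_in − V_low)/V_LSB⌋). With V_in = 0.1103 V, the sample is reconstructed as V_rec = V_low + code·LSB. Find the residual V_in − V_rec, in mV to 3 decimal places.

Step size: 8.192 V ÷ 2^10 = 8.000 mV.
(V_in − V_low)/LSB = (0.1103 − (−4.096))/0.008 = 525.7875 → code 525 (floor).
Reconstructed: 0.104 V.
V_in − V_rec = 0.0063 V = 6.300 mV.

6.300 mV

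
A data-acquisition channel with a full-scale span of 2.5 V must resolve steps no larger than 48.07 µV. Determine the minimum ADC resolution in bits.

Number of steps required ≥ 2.5 V / 48.07 µV = 52007.49.
Need 2^N ≥ 52007.49; 2^15 = 32768, 2^16 = 65536.
Minimum N = 16.

16 bits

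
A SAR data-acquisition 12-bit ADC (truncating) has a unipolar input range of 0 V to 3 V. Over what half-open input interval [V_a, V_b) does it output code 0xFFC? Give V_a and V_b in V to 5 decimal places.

LSB = 3/2^12 = 0.732 mV.
Code 0xFFC = 4092 decimal.
V_a = V_low + 4092·LSB = 2.99707 V; V_b = V_low + 4093·LSB = 2.9978 V.

[2.99707 V, 2.99780 V)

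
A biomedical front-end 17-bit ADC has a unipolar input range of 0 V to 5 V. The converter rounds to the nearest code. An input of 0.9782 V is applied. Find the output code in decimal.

code 25643

Full-scale span = 5 V; LSB = 5/2^17 = 38.15 µV.
(0.9782 − 0) / 3.8147e-05 = 25642.926 LSBs.
So the output code is 25643.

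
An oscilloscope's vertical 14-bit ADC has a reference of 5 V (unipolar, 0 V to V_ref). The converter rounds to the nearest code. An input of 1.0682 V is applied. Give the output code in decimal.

code 3500

LSB = 5 V / 16384 = 305.18 µV.
(1.0682 − 0) / 0.000305176 = 3500.278 LSBs.
Round → code 3500.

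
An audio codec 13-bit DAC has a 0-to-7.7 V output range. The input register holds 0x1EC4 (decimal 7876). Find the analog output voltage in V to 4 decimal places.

7.4030 V

LSB = 7.7 V / 2^13 = 0.940 mV.
Code 0x1EC4 = 7876 decimal.
V_out = 0 + 7876 × 0.000939941 V = 7.40298 V.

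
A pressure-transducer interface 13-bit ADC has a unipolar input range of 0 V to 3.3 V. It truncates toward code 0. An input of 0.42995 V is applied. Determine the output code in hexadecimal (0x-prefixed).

LSB = 3.3 V / 8192 = 402.83 µV.
Input sits at 1067.318 steps above V_low.
⌊·⌋(1067.318) = 1067.
In hexadecimal (0x-prefixed): 0x42B.

code 0x42B (decimal 1067)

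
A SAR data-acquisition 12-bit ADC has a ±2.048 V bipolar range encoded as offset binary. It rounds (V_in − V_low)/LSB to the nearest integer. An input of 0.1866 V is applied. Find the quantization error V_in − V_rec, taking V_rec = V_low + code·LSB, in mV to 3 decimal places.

One LSB is 4.096 V / 4096 = 1.000 mV.
(V_in − V_low)/LSB = (0.1866 − (−2.048))/0.001 = 2234.6000 → code 2235 (round).
V_rec = (−2.048) + 2235·0.001 = 0.187 V.
V_in − V_rec = -0.0004 V = -0.400 mV.

-0.400 mV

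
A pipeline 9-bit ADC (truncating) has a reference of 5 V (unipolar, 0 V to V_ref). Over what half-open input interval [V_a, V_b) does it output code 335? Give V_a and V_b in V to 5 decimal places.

[3.27148 V, 3.28125 V)

LSB = 5/2^9 = 9.766 mV.
V_a = V_low + 335·LSB = 3.27148 V; V_b = V_low + 336·LSB = 3.28125 V.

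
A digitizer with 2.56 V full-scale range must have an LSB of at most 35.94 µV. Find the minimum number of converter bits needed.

Number of steps required ≥ 2.56 V / 35.94 µV = 71229.83.
Need 2^N ≥ 71229.83; 2^16 = 65536, 2^17 = 131072.
Minimum N = 17.

17 bits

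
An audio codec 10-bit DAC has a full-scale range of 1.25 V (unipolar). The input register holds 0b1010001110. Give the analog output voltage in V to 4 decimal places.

0.7983 V

LSB = 1.25 V / 2^10 = 1.221 mV.
Code 0b1010001110 = 654 decimal.
V_out = 0 + 654 × 0.0012207 V = 0.79834 V.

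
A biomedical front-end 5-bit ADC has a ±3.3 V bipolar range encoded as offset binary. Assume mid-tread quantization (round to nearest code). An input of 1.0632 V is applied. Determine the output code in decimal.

code 21

LSB = 6.6 V / 32 = 206.250 mV.
(1.0632 − (−3.3)) / 0.20625 = 21.155 LSBs.
Round → code 21.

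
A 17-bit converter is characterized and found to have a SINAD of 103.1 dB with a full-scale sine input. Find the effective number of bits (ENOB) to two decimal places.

ENOB = (SINAD − 1.76) / 6.02 = (103.1 − 1.76)/6.02 = 16.834.

16.83 bits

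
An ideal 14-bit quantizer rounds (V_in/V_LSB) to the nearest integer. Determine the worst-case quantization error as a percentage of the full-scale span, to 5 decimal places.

0.00305 %

Rounding → worst-case error = ½ LSB = V_FS/2^15, so 100/32768 = 0.00305176 % of full scale.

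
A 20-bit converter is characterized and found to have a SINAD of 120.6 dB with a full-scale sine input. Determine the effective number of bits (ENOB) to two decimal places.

ENOB = (SINAD − 1.76) / 6.02 = (120.6 − 1.76)/6.02 = 19.741.

19.74 bits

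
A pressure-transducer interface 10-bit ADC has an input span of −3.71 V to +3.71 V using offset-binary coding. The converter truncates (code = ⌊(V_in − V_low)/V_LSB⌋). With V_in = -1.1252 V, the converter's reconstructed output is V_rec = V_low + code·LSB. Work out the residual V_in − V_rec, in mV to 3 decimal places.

Step size: 7.42 V ÷ 2^10 = 7.246 mV.
Scaled input = 356.7163 LSBs, so code = 356.
V_rec = (−3.71) + 356·0.00724609 = -1.1303906 V.
Difference: 0.00519062 V → 5.191 mV.

5.191 mV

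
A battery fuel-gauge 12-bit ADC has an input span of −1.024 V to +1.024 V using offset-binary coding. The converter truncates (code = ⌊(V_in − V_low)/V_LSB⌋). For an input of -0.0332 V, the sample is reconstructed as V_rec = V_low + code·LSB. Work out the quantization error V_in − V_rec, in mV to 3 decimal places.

0.300 mV

Step size: 2.048 V ÷ 2^12 = 0.500 mV.
(-0.0332 − (−1.024))/0.0005 = 1981.6000; ⌊·⌋ gives code 1981.
Reconstructed: -0.0335 V.
Difference: 0.0003 V → 0.300 mV.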